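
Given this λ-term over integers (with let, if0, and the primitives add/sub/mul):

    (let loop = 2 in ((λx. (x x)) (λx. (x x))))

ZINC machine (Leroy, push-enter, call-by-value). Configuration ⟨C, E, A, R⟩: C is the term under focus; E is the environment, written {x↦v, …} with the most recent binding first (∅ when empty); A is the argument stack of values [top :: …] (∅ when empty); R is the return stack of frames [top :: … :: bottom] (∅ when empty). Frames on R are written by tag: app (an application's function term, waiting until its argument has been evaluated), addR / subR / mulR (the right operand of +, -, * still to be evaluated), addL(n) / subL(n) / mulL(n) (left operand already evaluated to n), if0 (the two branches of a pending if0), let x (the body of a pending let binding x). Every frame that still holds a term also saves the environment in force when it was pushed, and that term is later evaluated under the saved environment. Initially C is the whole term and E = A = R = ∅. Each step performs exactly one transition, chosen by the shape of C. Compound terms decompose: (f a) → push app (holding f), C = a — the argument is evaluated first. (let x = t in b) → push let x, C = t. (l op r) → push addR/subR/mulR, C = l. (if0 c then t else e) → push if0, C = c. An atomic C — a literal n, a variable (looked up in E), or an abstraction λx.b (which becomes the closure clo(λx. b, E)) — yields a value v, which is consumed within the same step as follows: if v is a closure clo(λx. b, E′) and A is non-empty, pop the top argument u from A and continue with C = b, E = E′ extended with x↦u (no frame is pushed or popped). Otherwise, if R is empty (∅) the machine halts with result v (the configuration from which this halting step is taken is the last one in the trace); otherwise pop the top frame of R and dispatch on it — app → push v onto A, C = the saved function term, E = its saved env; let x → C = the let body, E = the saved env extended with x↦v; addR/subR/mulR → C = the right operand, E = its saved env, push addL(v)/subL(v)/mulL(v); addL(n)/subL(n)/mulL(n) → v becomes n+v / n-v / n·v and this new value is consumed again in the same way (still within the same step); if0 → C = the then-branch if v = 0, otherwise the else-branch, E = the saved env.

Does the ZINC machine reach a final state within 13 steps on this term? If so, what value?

0. ⟨C=(let loop = 2 in ((λx. (x x)) (λx. (x x)))); E=∅; A=∅; R=∅⟩
1. ⟨C=2; E=∅; A=∅; R=[let loop]⟩
2. ⟨C=((λx. (x x)) (λx. (x x))); E={loop↦2}; A=∅; R=∅⟩
3. ⟨C=(λx. (x x)); E={loop↦2}; A=∅; R=[app]⟩
4. ⟨C=(λx. (x x)); E={loop↦2}; A=[clo(λx. (x x), {loop↦2})]; R=∅⟩
5. ⟨C=(x x); E={x↦clo(λx. (x x), {loop↦2}), loop↦2}; A=∅; R=∅⟩
6. ⟨C=x; E={x↦clo(λx. (x x), {loop↦2}), loop↦2}; A=∅; R=[app]⟩
7. ⟨C=x; E={x↦clo(λx. (x x), {loop↦2}), loop↦2}; A=[clo(λx. (x x), {loop↦2})]; R=∅⟩
… configuration repeats with period 3 (steps 5–7 recur indefinitely) …

Answer: DIVERGES (no final state within 13 steps)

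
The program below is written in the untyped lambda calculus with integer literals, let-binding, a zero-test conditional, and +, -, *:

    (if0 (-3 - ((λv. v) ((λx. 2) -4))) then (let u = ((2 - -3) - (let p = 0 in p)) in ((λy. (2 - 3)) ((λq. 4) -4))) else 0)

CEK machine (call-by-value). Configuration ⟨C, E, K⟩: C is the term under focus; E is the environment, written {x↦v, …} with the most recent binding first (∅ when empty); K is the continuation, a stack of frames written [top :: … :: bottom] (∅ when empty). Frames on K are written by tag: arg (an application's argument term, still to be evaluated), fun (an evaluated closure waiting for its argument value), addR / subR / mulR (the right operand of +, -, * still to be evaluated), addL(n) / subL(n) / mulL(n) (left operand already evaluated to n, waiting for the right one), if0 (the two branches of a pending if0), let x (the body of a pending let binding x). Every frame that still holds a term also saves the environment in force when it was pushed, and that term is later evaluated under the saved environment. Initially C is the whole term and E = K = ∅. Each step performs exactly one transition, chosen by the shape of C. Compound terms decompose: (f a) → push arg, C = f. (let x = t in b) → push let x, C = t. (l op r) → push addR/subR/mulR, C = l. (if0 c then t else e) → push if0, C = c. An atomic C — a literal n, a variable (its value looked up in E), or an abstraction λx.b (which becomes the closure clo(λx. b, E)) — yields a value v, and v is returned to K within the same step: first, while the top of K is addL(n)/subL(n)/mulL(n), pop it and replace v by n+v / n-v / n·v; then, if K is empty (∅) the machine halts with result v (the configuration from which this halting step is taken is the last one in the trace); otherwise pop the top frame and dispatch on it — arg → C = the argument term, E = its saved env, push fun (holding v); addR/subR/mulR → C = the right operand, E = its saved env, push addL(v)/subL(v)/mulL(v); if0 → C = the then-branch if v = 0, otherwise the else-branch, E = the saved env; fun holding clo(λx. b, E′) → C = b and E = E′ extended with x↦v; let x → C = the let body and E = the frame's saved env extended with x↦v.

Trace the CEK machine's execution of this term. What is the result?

step 0: <C=(if0 (-3 - ((λv. v) ((λx. 2) -4))) then (let u = ((2 - -3) - (let p = 0 in p)) in ((λy. (2 - 3)) ((λq. 4) -4))) else 0), E=∅, K=∅>
step 1: <C=(-3 - ((λv. v) ((λx. 2) -4))), E=∅, K=[if0]>
step 2: <C=-3, E=∅, K=[subR :: if0]>
step 3: <C=((λv. v) ((λx. 2) -4)), E=∅, K=[subL(-3) :: if0]>
step 4: <C=(λv. v), E=∅, K=[arg :: subL(-3) :: if0]>
step 5: <C=((λx. 2) -4), E=∅, K=[fun :: subL(-3) :: if0]>
step 6: <C=(λx. 2), E=∅, K=[arg :: fun :: subL(-3) :: if0]>
step 7: <C=-4, E=∅, K=[fun :: fun :: subL(-3) :: if0]>
step 8: <C=2, E={x↦-4}, K=[fun :: subL(-3) :: if0]>
step 9: <C=v, E={v↦2}, K=[subL(-3) :: if0]>
step 10: <C=0, E=∅, K=∅>
→ final value 0

Answer: 0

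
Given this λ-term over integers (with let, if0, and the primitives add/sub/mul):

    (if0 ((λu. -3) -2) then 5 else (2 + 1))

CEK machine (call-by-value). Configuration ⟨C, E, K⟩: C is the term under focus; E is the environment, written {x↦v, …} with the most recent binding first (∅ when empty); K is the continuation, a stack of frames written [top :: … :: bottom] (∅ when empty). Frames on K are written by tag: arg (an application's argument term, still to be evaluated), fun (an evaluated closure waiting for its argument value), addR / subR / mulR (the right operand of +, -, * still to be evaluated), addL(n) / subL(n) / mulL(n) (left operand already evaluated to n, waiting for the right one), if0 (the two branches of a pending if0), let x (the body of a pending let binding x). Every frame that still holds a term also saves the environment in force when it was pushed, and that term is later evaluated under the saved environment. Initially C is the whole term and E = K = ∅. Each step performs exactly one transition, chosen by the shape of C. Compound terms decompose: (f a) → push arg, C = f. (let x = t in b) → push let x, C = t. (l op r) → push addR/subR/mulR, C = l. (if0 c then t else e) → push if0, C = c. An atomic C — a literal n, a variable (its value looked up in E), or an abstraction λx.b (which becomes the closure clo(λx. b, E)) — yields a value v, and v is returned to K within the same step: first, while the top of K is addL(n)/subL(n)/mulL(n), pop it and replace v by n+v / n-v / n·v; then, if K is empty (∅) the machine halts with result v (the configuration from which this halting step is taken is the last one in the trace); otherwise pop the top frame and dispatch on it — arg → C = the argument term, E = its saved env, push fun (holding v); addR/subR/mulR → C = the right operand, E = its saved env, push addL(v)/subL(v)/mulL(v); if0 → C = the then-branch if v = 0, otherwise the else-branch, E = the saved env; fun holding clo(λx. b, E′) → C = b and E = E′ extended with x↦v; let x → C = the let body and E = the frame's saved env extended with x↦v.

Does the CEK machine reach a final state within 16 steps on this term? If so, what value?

t=0: ⟨C=(if0 ((λu. -3) -2) then 5 else (2 + 1)); E=∅; K=∅⟩
t=1: ⟨C=((λu. -3) -2); E=∅; K=[if0]⟩
t=2: ⟨C=(λu. -3); E=∅; K=[arg :: if0]⟩
t=3: ⟨C=-2; E=∅; K=[fun :: if0]⟩
t=4: ⟨C=-3; E={u↦-2}; K=[if0]⟩
t=5: ⟨C=(2 + 1); E=∅; K=∅⟩
t=6: ⟨C=2; E=∅; K=[addR]⟩
t=7: ⟨C=1; E=∅; K=[addL(2)]⟩
→ final value 3

Answer: 3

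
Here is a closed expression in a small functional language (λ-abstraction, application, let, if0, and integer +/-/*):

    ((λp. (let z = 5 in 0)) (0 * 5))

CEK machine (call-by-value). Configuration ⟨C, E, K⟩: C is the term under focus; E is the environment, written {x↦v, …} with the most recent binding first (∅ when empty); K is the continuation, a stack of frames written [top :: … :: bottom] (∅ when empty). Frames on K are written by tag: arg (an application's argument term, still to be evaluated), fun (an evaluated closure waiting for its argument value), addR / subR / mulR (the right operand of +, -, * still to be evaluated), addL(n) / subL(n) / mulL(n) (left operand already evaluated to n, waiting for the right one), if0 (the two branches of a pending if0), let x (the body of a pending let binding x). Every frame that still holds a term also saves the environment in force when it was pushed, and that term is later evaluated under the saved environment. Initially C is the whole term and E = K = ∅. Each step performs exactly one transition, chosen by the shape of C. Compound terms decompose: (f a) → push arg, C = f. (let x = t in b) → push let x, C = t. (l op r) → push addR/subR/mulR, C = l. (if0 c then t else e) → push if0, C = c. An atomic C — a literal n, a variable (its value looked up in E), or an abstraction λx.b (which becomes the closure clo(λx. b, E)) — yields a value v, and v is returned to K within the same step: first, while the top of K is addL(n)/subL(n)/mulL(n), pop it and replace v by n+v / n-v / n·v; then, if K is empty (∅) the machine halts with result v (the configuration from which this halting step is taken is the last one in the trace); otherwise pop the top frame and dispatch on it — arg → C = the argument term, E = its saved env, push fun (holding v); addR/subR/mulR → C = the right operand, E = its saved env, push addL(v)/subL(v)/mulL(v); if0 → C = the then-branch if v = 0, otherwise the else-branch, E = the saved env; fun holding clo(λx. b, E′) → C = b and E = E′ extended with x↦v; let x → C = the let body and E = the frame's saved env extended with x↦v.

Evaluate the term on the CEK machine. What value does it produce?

0. <C=((λp. (let z = 5 in 0)) (0 * 5)), E=∅, K=∅>
1. <C=(λp. (let z = 5 in 0)), E=∅, K=[arg]>
2. <C=(0 * 5), E=∅, K=[fun]>
3. <C=0, E=∅, K=[mulR :: fun]>
4. <C=5, E=∅, K=[mulL(0) :: fun]>
5. <C=(let z = 5 in 0), E={p↦0}, K=∅>
6. <C=5, E={p↦0}, K=[let z]>
7. <C=0, E={z↦5, p↦0}, K=∅>
→ final value 0

Answer: 0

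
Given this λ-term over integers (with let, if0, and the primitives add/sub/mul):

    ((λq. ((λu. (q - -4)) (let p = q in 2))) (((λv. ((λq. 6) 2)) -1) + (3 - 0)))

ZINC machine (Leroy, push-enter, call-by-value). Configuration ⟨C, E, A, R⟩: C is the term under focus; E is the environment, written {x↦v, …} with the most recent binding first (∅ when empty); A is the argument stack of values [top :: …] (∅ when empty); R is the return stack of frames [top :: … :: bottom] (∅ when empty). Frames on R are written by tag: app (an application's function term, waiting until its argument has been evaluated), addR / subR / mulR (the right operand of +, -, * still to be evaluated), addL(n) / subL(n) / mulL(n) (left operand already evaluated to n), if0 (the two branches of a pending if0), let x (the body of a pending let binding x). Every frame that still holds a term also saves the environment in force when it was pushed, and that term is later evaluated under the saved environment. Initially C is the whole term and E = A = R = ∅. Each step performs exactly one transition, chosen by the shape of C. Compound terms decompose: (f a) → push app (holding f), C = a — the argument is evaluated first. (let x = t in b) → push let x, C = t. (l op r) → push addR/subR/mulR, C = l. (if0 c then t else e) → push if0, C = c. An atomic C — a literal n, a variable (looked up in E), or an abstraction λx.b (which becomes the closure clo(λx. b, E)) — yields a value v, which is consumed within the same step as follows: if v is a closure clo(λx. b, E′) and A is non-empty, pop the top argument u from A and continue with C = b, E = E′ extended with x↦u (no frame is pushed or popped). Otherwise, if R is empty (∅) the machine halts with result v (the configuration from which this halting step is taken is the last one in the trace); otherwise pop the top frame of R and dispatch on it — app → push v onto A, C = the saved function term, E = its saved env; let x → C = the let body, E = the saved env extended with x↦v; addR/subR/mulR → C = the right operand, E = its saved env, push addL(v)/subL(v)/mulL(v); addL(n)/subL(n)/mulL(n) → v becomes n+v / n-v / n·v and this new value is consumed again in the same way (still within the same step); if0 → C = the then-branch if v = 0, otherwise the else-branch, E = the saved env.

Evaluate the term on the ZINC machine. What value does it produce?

step 0: [C=((λq. ((λu. (q - -4)) (let p = q in 2))) (((λv. ((λq. 6) 2)) -1) + (3 - 0))) | E=∅ | A=∅ | R=∅]
step 1: [C=(((λv. ((λq. 6) 2)) -1) + (3 - 0)) | E=∅ | A=∅ | R=[app]]
step 2: [C=((λv. ((λq. 6) 2)) -1) | E=∅ | A=∅ | R=[addR :: app]]
step 3: [C=-1 | E=∅ | A=∅ | R=[app :: addR :: app]]
step 4: [C=(λv. ((λq. 6) 2)) | E=∅ | A=[-1] | R=[addR :: app]]
step 5: [C=((λq. 6) 2) | E={v↦-1} | A=∅ | R=[addR :: app]]
step 6: [C=2 | E={v↦-1} | A=∅ | R=[app :: addR :: app]]
step 7: [C=(λq. 6) | E={v↦-1} | A=[2] | R=[addR :: app]]
step 8: [C=6 | E={q↦2, v↦-1} | A=∅ | R=[addR :: app]]
step 9: [C=(3 - 0) | E=∅ | A=∅ | R=[addL(6) :: app]]
step 10: [C=3 | E=∅ | A=∅ | R=[subR :: addL(6) :: app]]
step 11: [C=0 | E=∅ | A=∅ | R=[subL(3) :: addL(6) :: app]]
step 12: [C=(λq. ((λu. (q - -4)) (let p = q in 2))) | E=∅ | A=[9] | R=∅]
step 13: [C=((λu. (q - -4)) (let p = q in 2)) | E={q↦9} | A=∅ | R=∅]
step 14: [C=(let p = q in 2) | E={q↦9} | A=∅ | R=[app]]
step 15: [C=q | E={q↦9} | A=∅ | R=[let p :: app]]
step 16: [C=2 | E={p↦9, q↦9} | A=∅ | R=[app]]
step 17: [C=(λu. (q - -4)) | E={q↦9} | A=[2] | R=∅]
step 18: [C=(q - -4) | E={u↦2, q↦9} | A=∅ | R=∅]
step 19: [C=q | E={u↦2, q↦9} | A=∅ | R=[subR]]
step 20: [C=-4 | E={u↦2, q↦9} | A=∅ | R=[subL(9)]]
→ final value 13

Answer: 13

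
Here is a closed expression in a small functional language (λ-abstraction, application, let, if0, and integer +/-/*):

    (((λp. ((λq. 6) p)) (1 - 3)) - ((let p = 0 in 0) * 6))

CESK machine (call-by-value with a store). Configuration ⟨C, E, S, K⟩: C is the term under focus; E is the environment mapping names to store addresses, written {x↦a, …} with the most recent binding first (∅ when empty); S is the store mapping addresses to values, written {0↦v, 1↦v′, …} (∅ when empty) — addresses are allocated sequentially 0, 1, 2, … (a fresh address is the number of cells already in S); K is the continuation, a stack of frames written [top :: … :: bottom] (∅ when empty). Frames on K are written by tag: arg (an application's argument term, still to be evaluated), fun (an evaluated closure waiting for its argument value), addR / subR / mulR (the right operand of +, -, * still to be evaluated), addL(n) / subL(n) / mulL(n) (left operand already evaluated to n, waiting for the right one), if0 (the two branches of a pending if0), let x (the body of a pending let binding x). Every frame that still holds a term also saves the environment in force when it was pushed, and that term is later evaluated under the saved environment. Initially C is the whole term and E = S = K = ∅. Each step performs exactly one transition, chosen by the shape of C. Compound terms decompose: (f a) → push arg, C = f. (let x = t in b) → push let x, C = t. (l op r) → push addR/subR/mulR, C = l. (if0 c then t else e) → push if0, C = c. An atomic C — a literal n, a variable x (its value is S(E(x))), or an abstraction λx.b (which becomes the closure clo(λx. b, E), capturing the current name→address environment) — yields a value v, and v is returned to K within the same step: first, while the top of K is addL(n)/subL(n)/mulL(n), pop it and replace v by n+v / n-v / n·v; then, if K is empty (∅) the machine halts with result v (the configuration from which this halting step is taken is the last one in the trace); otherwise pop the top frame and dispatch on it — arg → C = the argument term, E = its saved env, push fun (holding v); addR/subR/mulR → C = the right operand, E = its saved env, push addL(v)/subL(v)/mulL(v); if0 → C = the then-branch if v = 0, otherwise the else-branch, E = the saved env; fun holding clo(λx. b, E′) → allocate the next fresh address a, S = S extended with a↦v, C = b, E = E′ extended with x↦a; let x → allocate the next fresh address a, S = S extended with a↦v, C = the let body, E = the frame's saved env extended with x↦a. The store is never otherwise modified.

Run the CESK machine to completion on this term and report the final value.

Answer: 6

Execution trace:
step 0: ⟨C=(((λp. ((λq. 6) p)) (1 - 3)) - ((let p = 0 in 0) * 6)); E=∅; S=∅; K=∅⟩
step 1: ⟨C=((λp. ((λq. 6) p)) (1 - 3)); E=∅; S=∅; K=[subR]⟩
step 2: ⟨C=(λp. ((λq. 6) p)); E=∅; S=∅; K=[arg :: subR]⟩
step 3: ⟨C=(1 - 3); E=∅; S=∅; K=[fun :: subR]⟩
step 4: ⟨C=1; E=∅; S=∅; K=[subR :: fun :: subR]⟩
step 5: ⟨C=3; E=∅; S=∅; K=[subL(1) :: fun :: subR]⟩
step 6: ⟨C=((λq. 6) p); E={p↦0}; S={0↦-2}; K=[subR]⟩
step 7: ⟨C=(λq. 6); E={p↦0}; S={0↦-2}; K=[arg :: subR]⟩
step 8: ⟨C=p; E={p↦0}; S={0↦-2}; K=[fun :: subR]⟩
step 9: ⟨C=6; E={q↦1, p↦0}; S={0↦-2, 1↦-2}; K=[subR]⟩
step 10: ⟨C=((let p = 0 in 0) * 6); E=∅; S={0↦-2, 1↦-2}; K=[subL(6)]⟩
step 11: ⟨C=(let p = 0 in 0); E=∅; S={0↦-2, 1↦-2}; K=[mulR :: subL(6)]⟩
step 12: ⟨C=0; E=∅; S={0↦-2, 1↦-2}; K=[let p :: mulR :: subL(6)]⟩
step 13: ⟨C=0; E={p↦2}; S={0↦-2, 1↦-2, 2↦0}; K=[mulR :: subL(6)]⟩
step 14: ⟨C=6; E=∅; S={0↦-2, 1↦-2, 2↦0}; K=[mulL(0) :: subL(6)]⟩
→ final value 6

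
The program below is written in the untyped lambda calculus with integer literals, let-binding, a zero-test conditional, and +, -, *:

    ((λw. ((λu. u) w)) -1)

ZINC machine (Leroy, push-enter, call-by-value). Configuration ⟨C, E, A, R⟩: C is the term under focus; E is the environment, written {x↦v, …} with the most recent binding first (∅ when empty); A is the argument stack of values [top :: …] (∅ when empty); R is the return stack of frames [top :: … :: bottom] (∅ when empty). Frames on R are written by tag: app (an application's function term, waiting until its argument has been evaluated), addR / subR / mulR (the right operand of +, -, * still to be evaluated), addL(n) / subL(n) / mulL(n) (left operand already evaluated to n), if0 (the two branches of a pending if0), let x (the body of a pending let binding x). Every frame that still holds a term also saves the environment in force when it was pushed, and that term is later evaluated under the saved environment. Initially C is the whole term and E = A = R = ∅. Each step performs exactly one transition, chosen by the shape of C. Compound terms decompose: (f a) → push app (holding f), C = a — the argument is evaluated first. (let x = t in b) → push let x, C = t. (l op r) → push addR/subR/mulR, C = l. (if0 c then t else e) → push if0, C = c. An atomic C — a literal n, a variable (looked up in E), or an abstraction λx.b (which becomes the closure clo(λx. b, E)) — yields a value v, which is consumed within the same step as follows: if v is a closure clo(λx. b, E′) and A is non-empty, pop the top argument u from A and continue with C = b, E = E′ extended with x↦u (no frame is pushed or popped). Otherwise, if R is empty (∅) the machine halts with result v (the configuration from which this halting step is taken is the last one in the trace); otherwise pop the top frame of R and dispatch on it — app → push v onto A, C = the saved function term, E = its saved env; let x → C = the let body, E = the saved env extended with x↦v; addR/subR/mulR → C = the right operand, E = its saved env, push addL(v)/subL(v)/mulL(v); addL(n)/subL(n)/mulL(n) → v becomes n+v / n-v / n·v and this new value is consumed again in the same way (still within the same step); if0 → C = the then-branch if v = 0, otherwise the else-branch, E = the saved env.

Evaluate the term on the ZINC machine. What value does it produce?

0. [C=((λw. ((λu. u) w)) -1) | E=∅ | A=∅ | R=∅]
1. [C=-1 | E=∅ | A=∅ | R=[app]]
2. [C=(λw. ((λu. u) w)) | E=∅ | A=[-1] | R=∅]
3. [C=((λu. u) w) | E={w↦-1} | A=∅ | R=∅]
4. [C=w | E={w↦-1} | A=∅ | R=[app]]
5. [C=(λu. u) | E={w↦-1} | A=[-1] | R=∅]
6. [C=u | E={u↦-1, w↦-1} | A=∅ | R=∅]
→ final value -1

Answer: -1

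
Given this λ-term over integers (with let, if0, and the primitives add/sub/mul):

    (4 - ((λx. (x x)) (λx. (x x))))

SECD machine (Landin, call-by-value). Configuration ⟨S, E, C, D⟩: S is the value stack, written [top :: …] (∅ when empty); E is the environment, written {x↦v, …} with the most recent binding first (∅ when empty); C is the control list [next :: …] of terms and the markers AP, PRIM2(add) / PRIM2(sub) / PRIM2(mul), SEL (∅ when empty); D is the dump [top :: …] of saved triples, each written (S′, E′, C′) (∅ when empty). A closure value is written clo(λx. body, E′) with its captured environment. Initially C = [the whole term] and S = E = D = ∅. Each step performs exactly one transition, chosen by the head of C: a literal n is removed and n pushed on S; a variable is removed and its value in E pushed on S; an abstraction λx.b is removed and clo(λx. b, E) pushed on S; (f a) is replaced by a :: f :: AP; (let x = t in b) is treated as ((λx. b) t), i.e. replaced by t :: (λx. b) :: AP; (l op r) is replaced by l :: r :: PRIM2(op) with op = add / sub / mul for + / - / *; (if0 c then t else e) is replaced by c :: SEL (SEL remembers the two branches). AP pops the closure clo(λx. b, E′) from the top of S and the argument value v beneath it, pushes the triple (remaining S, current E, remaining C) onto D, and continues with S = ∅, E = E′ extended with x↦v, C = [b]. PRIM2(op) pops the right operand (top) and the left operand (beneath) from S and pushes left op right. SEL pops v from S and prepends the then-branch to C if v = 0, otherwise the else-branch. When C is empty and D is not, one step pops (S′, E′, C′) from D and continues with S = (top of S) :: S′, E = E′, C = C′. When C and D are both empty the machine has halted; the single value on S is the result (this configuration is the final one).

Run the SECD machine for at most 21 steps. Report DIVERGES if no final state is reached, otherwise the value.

Answer: DIVERGES (no final state within 21 steps)

Machine steps:
t=0: <S=∅, E=∅, C=[(4 - ((λx. (x x)) (λx. (x x))))], D=∅>
t=1: <S=∅, E=∅, C=[4 :: ((λx. (x x)) (λx. (x x))) :: PRIM2(sub)], D=∅>
t=2: <S=[4], E=∅, C=[((λx. (x x)) (λx. (x x))) :: PRIM2(sub)], D=∅>
t=3: <S=[4], E=∅, C=[(λx. (x x)) :: (λx. (x x)) :: AP :: PRIM2(sub)], D=∅>
t=4: <S=[clo(λx. (x x), ∅) :: 4], E=∅, C=[(λx. (x x)) :: AP :: PRIM2(sub)], D=∅>
t=5: <S=[clo(λx. (x x), ∅) :: clo(λx. (x x), ∅) :: 4], E=∅, C=[AP :: PRIM2(sub)], D=∅>
t=6: <S=∅, E={x↦clo(λx. (x x), ∅)}, C=[(x x)], D=[([4], ∅, [PRIM2(sub)])]>
t=7: <S=∅, E={x↦clo(λx. (x x), ∅)}, C=[x :: x :: AP], D=[([4], ∅, [PRIM2(sub)])]>
t=8: <S=[clo(λx. (x x), ∅)], E={x↦clo(λx. (x x), ∅)}, C=[x :: AP], D=[([4], ∅, [PRIM2(sub)])]>
t=9: <S=[clo(λx. (x x), ∅) :: clo(λx. (x x), ∅)], E={x↦clo(λx. (x x), ∅)}, C=[AP], D=[([4], ∅, [PRIM2(sub)])]>
t=10: <S=∅, E={x↦clo(λx. (x x), ∅)}, C=[(x x)], D=[(∅, {x↦clo(λx. (x x), ∅)}, ∅) :: ([4], ∅, [PRIM2(sub)])]>
t=11: <S=∅, E={x↦clo(λx. (x x), ∅)}, C=[x :: x :: AP], D=[(∅, {x↦clo(λx. (x x), ∅)}, ∅) :: ([4], ∅, [PRIM2(sub)])]>
t=12: <S=[clo(λx. (x x), ∅)], E={x↦clo(λx. (x x), ∅)}, C=[x :: AP], D=[(∅, {x↦clo(λx. (x x), ∅)}, ∅) :: ([4], ∅, [PRIM2(sub)])]>
t=13: <S=[clo(λx. (x x), ∅) :: clo(λx. (x x), ∅)], E={x↦clo(λx. (x x), ∅)}, C=[AP], D=[(∅, {x↦clo(λx. (x x), ∅)}, ∅) :: ([4], ∅, [PRIM2(sub)])]>
t=14: <S=∅, E={x↦clo(λx. (x x), ∅)}, C=[(x x)], D=[(∅, {x↦clo(λx. (x x), ∅)}, ∅) :: (∅, {x↦clo(λx. (x x), ∅)}, ∅) :: ([4], ∅, [PRIM2(sub)])]>
t=15: <S=∅, E={x↦clo(λx. (x x), ∅)}, C=[x :: x :: AP], D=[(∅, {x↦clo(λx. (x x), ∅)}, ∅) :: (∅, {x↦clo(λx. (x x), ∅)}, ∅) :: ([4], ∅, [PRIM2(sub)])]>
t=16: <S=[clo(λx. (x x), ∅)], E={x↦clo(λx. (x x), ∅)}, C=[x :: AP], D=[(∅, {x↦clo(λx. (x x), ∅)}, ∅) :: (∅, {x↦clo(λx. (x x), ∅)}, ∅) :: ([4], ∅, [PRIM2(sub)])]>
t=17: <S=[clo(λx. (x x), ∅) :: clo(λx. (x x), ∅)], E={x↦clo(λx. (x x), ∅)}, C=[AP], D=[(∅, {x↦clo(λx. (x x), ∅)}, ∅) :: (∅, {x↦clo(λx. (x x), ∅)}, ∅) :: ([4], ∅, [PRIM2(sub)])]>
t=18: <S=∅, E={x↦clo(λx. (x x), ∅)}, C=[(x x)], D=[(∅, {x↦clo(λx. (x x), ∅)}, ∅) :: (∅, {x↦clo(λx. (x x), ∅)}, ∅) :: (∅, {x↦clo(λx. (x x), ∅)}, ∅) :: ([4], ∅, [PRIM2(sub)])]>
t=19: <S=∅, E={x↦clo(λx. (x x), ∅)}, C=[x :: x :: AP], D=[(∅, {x↦clo(λx. (x x), ∅)}, ∅) :: (∅, {x↦clo(λx. (x x), ∅)}, ∅) :: (∅, {x↦clo(λx. (x x), ∅)}, ∅) :: ([4], ∅, [PRIM2(sub)])]>
t=20: <S=[clo(λx. (x x), ∅)], E={x↦clo(λx. (x x), ∅)}, C=[x :: AP], D=[(∅, {x↦clo(λx. (x x), ∅)}, ∅) :: (∅, {x↦clo(λx. (x x), ∅)}, ∅) :: (∅, {x↦clo(λx. (x x), ∅)}, ∅) :: ([4], ∅, [PRIM2(sub)])]>
t=21: <S=[clo(λx. (x x), ∅) :: clo(λx. (x x), ∅)], E={x↦clo(λx. (x x), ∅)}, C=[AP], D=[(∅, {x↦clo(λx. (x x), ∅)}, ∅) :: (∅, {x↦clo(λx. (x x), ∅)}, ∅) :: (∅, {x↦clo(λx. (x x), ∅)}, ∅) :: ([4], ∅, [PRIM2(sub)])]>
→ 21 transitions taken and the configuration is still not final: no result within 21 steps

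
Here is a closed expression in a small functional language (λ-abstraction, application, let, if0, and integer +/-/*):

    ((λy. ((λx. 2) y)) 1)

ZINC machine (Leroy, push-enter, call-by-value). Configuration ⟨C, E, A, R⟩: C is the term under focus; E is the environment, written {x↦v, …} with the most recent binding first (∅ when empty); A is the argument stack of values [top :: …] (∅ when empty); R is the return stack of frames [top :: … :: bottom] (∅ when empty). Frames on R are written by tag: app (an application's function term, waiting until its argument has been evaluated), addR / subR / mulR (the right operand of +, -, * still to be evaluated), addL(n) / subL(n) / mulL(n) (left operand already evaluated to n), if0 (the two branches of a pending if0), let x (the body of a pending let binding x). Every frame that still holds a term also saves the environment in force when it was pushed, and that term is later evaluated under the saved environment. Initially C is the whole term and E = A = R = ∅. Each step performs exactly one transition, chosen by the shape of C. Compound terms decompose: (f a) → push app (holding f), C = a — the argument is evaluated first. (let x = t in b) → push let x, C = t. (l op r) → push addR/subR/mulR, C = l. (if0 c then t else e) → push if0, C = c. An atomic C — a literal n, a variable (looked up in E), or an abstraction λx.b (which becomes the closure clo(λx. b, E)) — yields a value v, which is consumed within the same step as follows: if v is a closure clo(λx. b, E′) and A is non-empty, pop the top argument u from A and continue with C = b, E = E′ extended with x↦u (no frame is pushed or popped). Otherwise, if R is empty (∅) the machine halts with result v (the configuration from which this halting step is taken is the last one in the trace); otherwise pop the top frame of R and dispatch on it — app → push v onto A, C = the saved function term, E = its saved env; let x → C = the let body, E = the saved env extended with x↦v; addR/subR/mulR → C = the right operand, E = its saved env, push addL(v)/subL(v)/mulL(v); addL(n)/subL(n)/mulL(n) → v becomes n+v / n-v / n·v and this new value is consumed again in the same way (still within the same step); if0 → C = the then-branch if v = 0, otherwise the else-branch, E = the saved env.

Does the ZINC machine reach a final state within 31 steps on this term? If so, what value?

[0] [C=((λy. ((λx. 2) y)) 1) | E=∅ | A=∅ | R=∅]
[1] [C=1 | E=∅ | A=∅ | R=[app]]
[2] [C=(λy. ((λx. 2) y)) | E=∅ | A=[1] | R=∅]
[3] [C=((λx. 2) y) | E={y↦1} | A=∅ | R=∅]
[4] [C=y | E={y↦1} | A=∅ | R=[app]]
[5] [C=(λx. 2) | E={y↦1} | A=[1] | R=∅]
[6] [C=2 | E={x↦1, y↦1} | A=∅ | R=∅]
→ final value 2

Answer: 2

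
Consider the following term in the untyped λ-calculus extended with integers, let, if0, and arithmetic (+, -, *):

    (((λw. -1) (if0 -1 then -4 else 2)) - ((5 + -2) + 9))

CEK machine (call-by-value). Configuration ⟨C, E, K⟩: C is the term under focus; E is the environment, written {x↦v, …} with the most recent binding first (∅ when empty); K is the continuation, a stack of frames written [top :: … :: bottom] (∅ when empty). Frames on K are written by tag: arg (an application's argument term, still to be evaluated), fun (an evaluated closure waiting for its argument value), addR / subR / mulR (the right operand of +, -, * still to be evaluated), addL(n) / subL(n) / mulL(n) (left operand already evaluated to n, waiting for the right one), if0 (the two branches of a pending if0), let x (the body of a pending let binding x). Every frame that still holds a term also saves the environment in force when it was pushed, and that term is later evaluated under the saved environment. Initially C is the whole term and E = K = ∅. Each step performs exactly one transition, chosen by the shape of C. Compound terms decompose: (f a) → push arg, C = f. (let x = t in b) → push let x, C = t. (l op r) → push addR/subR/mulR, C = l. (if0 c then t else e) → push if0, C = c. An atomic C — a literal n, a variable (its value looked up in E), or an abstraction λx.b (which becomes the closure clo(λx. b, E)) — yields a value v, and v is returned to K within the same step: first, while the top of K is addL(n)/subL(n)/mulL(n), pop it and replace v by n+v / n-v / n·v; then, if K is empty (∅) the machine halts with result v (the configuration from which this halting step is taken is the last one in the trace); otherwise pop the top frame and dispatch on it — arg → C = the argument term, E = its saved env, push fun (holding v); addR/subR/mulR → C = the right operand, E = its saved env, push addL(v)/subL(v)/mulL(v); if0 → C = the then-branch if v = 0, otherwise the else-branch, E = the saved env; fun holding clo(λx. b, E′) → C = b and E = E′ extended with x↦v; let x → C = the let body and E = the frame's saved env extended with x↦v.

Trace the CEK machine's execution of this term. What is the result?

0. ⟨C=(((λw. -1) (if0 -1 then -4 else 2)) - ((5 + -2) + 9)); E=∅; K=∅⟩
1. ⟨C=((λw. -1) (if0 -1 then -4 else 2)); E=∅; K=[subR]⟩
2. ⟨C=(λw. -1); E=∅; K=[arg :: subR]⟩
3. ⟨C=(if0 -1 then -4 else 2); E=∅; K=[fun :: subR]⟩
4. ⟨C=-1; E=∅; K=[if0 :: fun :: subR]⟩
5. ⟨C=2; E=∅; K=[fun :: subR]⟩
6. ⟨C=-1; E={w↦2}; K=[subR]⟩
7. ⟨C=((5 + -2) + 9); E=∅; K=[subL(-1)]⟩
8. ⟨C=(5 + -2); E=∅; K=[addR :: subL(-1)]⟩
9. ⟨C=5; E=∅; K=[addR :: addR :: subL(-1)]⟩
10. ⟨C=-2; E=∅; K=[addL(5) :: addR :: subL(-1)]⟩
11. ⟨C=9; E=∅; K=[addL(3) :: subL(-1)]⟩
→ final value -13

Answer: -13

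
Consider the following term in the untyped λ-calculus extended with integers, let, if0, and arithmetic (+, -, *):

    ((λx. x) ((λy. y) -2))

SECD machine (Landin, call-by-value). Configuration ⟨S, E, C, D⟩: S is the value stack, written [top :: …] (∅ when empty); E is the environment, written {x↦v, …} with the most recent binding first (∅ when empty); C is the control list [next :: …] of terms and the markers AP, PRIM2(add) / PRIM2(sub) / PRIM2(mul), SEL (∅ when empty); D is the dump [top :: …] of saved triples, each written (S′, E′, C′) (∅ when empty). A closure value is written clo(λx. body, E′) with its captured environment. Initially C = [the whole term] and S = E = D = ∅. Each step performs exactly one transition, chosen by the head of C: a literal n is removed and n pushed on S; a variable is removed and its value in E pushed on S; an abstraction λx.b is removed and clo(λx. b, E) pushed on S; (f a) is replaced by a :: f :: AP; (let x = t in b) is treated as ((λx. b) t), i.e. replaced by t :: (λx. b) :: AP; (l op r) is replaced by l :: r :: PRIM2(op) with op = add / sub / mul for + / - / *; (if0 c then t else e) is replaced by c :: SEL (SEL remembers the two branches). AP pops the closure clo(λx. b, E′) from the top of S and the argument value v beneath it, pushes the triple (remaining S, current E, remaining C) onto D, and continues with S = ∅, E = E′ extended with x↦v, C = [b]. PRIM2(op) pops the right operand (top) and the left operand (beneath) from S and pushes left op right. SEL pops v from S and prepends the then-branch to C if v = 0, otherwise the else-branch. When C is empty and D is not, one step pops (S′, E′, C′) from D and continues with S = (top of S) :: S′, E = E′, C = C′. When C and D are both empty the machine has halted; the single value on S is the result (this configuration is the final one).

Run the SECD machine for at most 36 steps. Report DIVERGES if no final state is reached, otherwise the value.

Answer: -2

Machine steps:
step 0: [S=∅ | E=∅ | C=[((λx. x) ((λy. y) -2))] | D=∅]
step 1: [S=∅ | E=∅ | C=[((λy. y) -2) :: (λx. x) :: AP] | D=∅]
step 2: [S=∅ | E=∅ | C=[-2 :: (λy. y) :: AP :: (λx. x) :: AP] | D=∅]
step 3: [S=[-2] | E=∅ | C=[(λy. y) :: AP :: (λx. x) :: AP] | D=∅]
step 4: [S=[clo(λy. y, ∅) :: -2] | E=∅ | C=[AP :: (λx. x) :: AP] | D=∅]
step 5: [S=∅ | E={y↦-2} | C=[y] | D=[(∅, ∅, [(λx. x) :: AP])]]
step 6: [S=[-2] | E={y↦-2} | C=∅ | D=[(∅, ∅, [(λx. x) :: AP])]]
step 7: [S=[-2] | E=∅ | C=[(λx. x) :: AP] | D=∅]
step 8: [S=[clo(λx. x, ∅) :: -2] | E=∅ | C=[AP] | D=∅]
step 9: [S=∅ | E={x↦-2} | C=[x] | D=[(∅, ∅, ∅)]]
step 10: [S=[-2] | E={x↦-2} | C=∅ | D=[(∅, ∅, ∅)]]
step 11: [S=[-2] | E=∅ | C=∅ | D=∅]
→ final value -2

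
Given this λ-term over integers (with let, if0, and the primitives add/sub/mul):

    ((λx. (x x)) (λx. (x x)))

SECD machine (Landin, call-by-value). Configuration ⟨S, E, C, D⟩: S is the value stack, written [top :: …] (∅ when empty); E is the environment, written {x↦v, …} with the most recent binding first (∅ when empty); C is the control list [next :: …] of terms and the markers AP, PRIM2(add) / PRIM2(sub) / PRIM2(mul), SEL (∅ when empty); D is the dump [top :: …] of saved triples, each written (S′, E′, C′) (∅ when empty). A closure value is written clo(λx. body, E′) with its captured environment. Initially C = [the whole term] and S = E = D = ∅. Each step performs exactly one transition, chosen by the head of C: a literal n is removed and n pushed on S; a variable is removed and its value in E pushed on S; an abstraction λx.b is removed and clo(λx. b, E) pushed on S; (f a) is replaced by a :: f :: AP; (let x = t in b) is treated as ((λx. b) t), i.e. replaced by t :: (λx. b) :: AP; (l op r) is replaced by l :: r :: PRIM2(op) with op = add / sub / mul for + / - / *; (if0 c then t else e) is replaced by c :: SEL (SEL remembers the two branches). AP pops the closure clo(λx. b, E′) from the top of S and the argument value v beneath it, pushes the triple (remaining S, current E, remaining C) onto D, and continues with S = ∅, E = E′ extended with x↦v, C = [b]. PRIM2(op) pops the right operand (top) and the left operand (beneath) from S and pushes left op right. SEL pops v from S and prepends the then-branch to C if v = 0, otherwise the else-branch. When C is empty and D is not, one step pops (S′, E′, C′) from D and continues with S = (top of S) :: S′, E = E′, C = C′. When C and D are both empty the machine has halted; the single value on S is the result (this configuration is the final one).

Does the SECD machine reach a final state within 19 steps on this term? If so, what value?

[0] [S=∅ | E=∅ | C=[((λx. (x x)) (λx. (x x)))] | D=∅]
[1] [S=∅ | E=∅ | C=[(λx. (x x)) :: (λx. (x x)) :: AP] | D=∅]
[2] [S=[clo(λx. (x x), ∅)] | E=∅ | C=[(λx. (x x)) :: AP] | D=∅]
[3] [S=[clo(λx. (x x), ∅) :: clo(λx. (x x), ∅)] | E=∅ | C=[AP] | D=∅]
[4] [S=∅ | E={x↦clo(λx. (x x), ∅)} | C=[(x x)] | D=[(∅, ∅, ∅)]]
[5] [S=∅ | E={x↦clo(λx. (x x), ∅)} | C=[x :: x :: AP] | D=[(∅, ∅, ∅)]]
[6] [S=[clo(λx. (x x), ∅)] | E={x↦clo(λx. (x x), ∅)} | C=[x :: AP] | D=[(∅, ∅, ∅)]]
[7] [S=[clo(λx. (x x), ∅) :: clo(λx. (x x), ∅)] | E={x↦clo(λx. (x x), ∅)} | C=[AP] | D=[(∅, ∅, ∅)]]
[8] [S=∅ | E={x↦clo(λx. (x x), ∅)} | C=[(x x)] | D=[(∅, {x↦clo(λx. (x x), ∅)}, ∅) :: (∅, ∅, ∅)]]
[9] [S=∅ | E={x↦clo(λx. (x x), ∅)} | C=[x :: x :: AP] | D=[(∅, {x↦clo(λx. (x x), ∅)}, ∅) :: (∅, ∅, ∅)]]
[10] [S=[clo(λx. (x x), ∅)] | E={x↦clo(λx. (x x), ∅)} | C=[x :: AP] | D=[(∅, {x↦clo(λx. (x x), ∅)}, ∅) :: (∅, ∅, ∅)]]
[11] [S=[clo(λx. (x x), ∅) :: clo(λx. (x x), ∅)] | E={x↦clo(λx. (x x), ∅)} | C=[AP] | D=[(∅, {x↦clo(λx. (x x), ∅)}, ∅) :: (∅, ∅, ∅)]]
[12] [S=∅ | E={x↦clo(λx. (x x), ∅)} | C=[(x x)] | D=[(∅, {x↦clo(λx. (x x), ∅)}, ∅) :: (∅, {x↦clo(λx. (x x), ∅)}, ∅) :: (∅, ∅, ∅)]]
[13] [S=∅ | E={x↦clo(λx. (x x), ∅)} | C=[x :: x :: AP] | D=[(∅, {x↦clo(λx. (x x), ∅)}, ∅) :: (∅, {x↦clo(λx. (x x), ∅)}, ∅) :: (∅, ∅, ∅)]]
[14] [S=[clo(λx. (x x), ∅)] | E={x↦clo(λx. (x x), ∅)} | C=[x :: AP] | D=[(∅, {x↦clo(λx. (x x), ∅)}, ∅) :: (∅, {x↦clo(λx. (x x), ∅)}, ∅) :: (∅, ∅, ∅)]]
[15] [S=[clo(λx. (x x), ∅) :: clo(λx. (x x), ∅)] | E={x↦clo(λx. (x x), ∅)} | C=[AP] | D=[(∅, {x↦clo(λx. (x x), ∅)}, ∅) :: (∅, {x↦clo(λx. (x x), ∅)}, ∅) :: (∅, ∅, ∅)]]
[16] [S=∅ | E={x↦clo(λx. (x x), ∅)} | C=[(x x)] | D=[(∅, {x↦clo(λx. (x x), ∅)}, ∅) :: (∅, {x↦clo(λx. (x x), ∅)}, ∅) :: (∅, {x↦clo(λx. (x x), ∅)}, ∅) :: (∅, ∅, ∅)]]
[17] [S=∅ | E={x↦clo(λx. (x x), ∅)} | C=[x :: x :: AP] | D=[(∅, {x↦clo(λx. (x x), ∅)}, ∅) :: (∅, {x↦clo(λx. (x x), ∅)}, ∅) :: (∅, {x↦clo(λx. (x x), ∅)}, ∅) :: (∅, ∅, ∅)]]
[18] [S=[clo(λx. (x x), ∅)] | E={x↦clo(λx. (x x), ∅)} | C=[x :: AP] | D=[(∅, {x↦clo(λx. (x x), ∅)}, ∅) :: (∅, {x↦clo(λx. (x x), ∅)}, ∅) :: (∅, {x↦clo(λx. (x x), ∅)}, ∅) :: (∅, ∅, ∅)]]
[19] [S=[clo(λx. (x x), ∅) :: clo(λx. (x x), ∅)] | E={x↦clo(λx. (x x), ∅)} | C=[AP] | D=[(∅, {x↦clo(λx. (x x), ∅)}, ∅) :: (∅, {x↦clo(λx. (x x), ∅)}, ∅) :: (∅, {x↦clo(λx. (x x), ∅)}, ∅) :: (∅, ∅, ∅)]]
→ 19 transitions taken and the configuration is still not final: no result within 19 steps

Answer: DIVERGES (no final state within 19 steps)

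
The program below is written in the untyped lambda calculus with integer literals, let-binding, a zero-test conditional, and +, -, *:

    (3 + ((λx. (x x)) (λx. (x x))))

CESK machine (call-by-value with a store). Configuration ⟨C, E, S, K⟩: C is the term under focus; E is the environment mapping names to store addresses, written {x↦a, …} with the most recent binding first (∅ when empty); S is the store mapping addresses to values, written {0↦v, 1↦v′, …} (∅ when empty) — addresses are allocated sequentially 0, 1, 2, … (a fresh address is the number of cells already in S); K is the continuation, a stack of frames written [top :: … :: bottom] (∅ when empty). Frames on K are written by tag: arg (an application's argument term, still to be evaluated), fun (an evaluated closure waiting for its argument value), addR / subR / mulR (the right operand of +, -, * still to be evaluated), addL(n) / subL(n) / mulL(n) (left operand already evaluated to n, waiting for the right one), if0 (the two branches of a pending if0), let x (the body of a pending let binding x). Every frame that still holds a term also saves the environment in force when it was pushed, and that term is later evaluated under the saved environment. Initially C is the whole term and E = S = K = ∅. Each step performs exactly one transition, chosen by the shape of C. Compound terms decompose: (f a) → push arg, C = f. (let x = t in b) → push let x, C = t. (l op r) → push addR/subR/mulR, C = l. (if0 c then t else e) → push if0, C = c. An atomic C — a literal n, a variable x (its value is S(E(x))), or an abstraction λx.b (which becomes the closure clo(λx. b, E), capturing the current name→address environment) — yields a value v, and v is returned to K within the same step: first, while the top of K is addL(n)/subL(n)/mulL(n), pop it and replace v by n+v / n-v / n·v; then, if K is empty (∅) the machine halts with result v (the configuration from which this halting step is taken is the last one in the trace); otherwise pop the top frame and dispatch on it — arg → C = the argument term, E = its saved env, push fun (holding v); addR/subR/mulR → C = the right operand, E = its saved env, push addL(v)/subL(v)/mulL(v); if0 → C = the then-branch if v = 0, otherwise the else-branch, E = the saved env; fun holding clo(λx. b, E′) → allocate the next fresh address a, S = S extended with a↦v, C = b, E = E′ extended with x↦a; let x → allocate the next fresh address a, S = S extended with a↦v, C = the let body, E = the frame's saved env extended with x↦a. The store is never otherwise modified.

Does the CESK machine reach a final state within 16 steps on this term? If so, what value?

0. [C=(3 + ((λx. (x x)) (λx. (x x)))) | E=∅ | S=∅ | K=∅]
1. [C=3 | E=∅ | S=∅ | K=[addR]]
2. [C=((λx. (x x)) (λx. (x x))) | E=∅ | S=∅ | K=[addL(3)]]
3. [C=(λx. (x x)) | E=∅ | S=∅ | K=[arg :: addL(3)]]
4. [C=(λx. (x x)) | E=∅ | S=∅ | K=[fun :: addL(3)]]
5. [C=(x x) | E={x↦0} | S={0↦clo(λx. (x x), ∅)} | K=[addL(3)]]
6. [C=x | E={x↦0} | S={0↦clo(λx. (x x), ∅)} | K=[arg :: addL(3)]]
7. [C=x | E={x↦0} | S={0↦clo(λx. (x x), ∅)} | K=[fun :: addL(3)]]
8. [C=(x x) | E={x↦1} | S={0↦clo(λx. (x x), ∅), 1↦clo(λx. (x x), ∅)} | K=[addL(3)]]
9. [C=x | E={x↦1} | S={0↦clo(λx. (x x), ∅), 1↦clo(λx. (x x), ∅)} | K=[arg :: addL(3)]]
10. [C=x | E={x↦1} | S={0↦clo(λx. (x x), ∅), 1↦clo(λx. (x x), ∅)} | K=[fun :: addL(3)]]
11. [C=(x x) | E={x↦2} | S={0↦clo(λx. (x x), ∅), 1↦clo(λx. (x x), ∅), 2↦clo(λx. (x x), ∅)} | K=[addL(3)]]
12. [C=x | E={x↦2} | S={0↦clo(λx. (x x), ∅), 1↦clo(λx. (x x), ∅), 2↦clo(λx. (x x), ∅)} | K=[arg :: addL(3)]]
13. [C=x | E={x↦2} | S={0↦clo(λx. (x x), ∅), 1↦clo(λx. (x x), ∅), 2↦clo(λx. (x x), ∅)} | K=[fun :: addL(3)]]
14. [C=(x x) | E={x↦3} | S={0↦clo(λx. (x x), ∅), 1↦clo(λx. (x x), ∅), 2↦clo(λx. (x x), ∅), 3↦clo(λx. (x x), ∅)} | K=[addL(3)]]
15. [C=x | E={x↦3} | S={0↦clo(λx. (x x), ∅), 1↦clo(λx. (x x), ∅), 2↦clo(λx. (x x), ∅), 3↦clo(λx. (x x), ∅)} | K=[arg :: addL(3)]]
16. [C=x | E={x↦3} | S={0↦clo(λx. (x x), ∅), 1↦clo(λx. (x x), ∅), 2↦clo(λx. (x x), ∅), 3↦clo(λx. (x x), ∅)} | K=[fun :: addL(3)]]
→ 16 transitions taken and the configuration is still not final: no result within 16 steps

Answer: DIVERGES (no final state within 16 steps)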